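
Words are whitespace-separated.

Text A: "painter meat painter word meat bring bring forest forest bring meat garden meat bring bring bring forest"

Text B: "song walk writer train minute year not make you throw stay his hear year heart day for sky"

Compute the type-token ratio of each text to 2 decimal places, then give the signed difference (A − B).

-0.59

TTR(A) = 6/17 = 0.35
TTR(B) = 17/18 = 0.94
Difference = 0.35 − 0.94 = -0.59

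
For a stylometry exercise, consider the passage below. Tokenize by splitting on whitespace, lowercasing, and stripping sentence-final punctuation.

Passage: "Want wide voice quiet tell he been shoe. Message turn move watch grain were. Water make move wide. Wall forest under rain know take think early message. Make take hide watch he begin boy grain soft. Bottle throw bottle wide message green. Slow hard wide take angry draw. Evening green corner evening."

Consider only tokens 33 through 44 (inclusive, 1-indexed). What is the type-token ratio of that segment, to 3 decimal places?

0.917

Segment tokens 33–44: begin, boy, grain, soft, bottle, throw, bottle, wide, message, green, slow, hard
Segment N = 12, segment V = 11.
TTR = 11 / 12 = 0.917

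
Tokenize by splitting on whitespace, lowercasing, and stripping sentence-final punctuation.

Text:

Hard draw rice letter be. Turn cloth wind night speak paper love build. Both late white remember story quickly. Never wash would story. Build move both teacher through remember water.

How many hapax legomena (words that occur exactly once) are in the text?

22

Frequencies: build:2, both:2, remember:2, story:2, hard:1, draw:1, rice:1, letter:1, be:1, turn:1, cloth:1, wind:1, night:1, speak:1, paper:1, love:1, late:1, white:1, quickly:1, never:1, … (6 more, each freq 1)
Hapax (freq=1): be, cloth, draw, hard, late, letter, love, move, never, night, paper, quickly, rice, speak, teacher, through, turn, wash, water, white, wind, would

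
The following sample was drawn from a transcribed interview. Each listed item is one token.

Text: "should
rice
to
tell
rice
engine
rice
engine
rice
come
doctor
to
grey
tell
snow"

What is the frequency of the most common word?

4

Frequencies: rice:4, to:2, tell:2, engine:2, should:1, come:1, doctor:1, grey:1, snow:1
Most common: 'rice' with frequency 4.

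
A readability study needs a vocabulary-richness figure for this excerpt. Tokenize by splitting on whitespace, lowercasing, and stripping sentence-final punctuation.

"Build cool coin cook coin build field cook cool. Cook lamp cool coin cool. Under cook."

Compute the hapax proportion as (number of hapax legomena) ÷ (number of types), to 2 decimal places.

0.43

Frequencies: cool:4, cook:4, coin:3, build:2, field:1, lamp:1, under:1
Hapax count = 3; type count = 7.
Ratio = 3 / 7 = 0.43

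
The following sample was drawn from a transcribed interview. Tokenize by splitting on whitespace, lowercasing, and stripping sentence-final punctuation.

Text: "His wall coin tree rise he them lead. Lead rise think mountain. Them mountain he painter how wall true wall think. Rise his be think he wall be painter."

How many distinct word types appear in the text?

Distinct types: {be, coin, he, his, how, lead, mountain, painter, rise, them, think, tree, true, wall}
V = 14

14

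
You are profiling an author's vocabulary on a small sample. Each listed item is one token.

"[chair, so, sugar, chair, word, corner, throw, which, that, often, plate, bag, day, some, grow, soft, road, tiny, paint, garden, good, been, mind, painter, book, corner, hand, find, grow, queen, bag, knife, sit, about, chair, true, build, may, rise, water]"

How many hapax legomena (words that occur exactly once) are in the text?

Frequencies: chair:3, corner:2, bag:2, grow:2, so:1, sugar:1, word:1, throw:1, which:1, that:1, often:1, plate:1, day:1, some:1, soft:1, road:1, tiny:1, paint:1, garden:1, good:1, … (15 more, each freq 1)
Hapax (freq=1): about, been, book, build, day, find, garden, good, hand, knife, may, mind, often, paint, painter, plate, queen, rise, road, sit, so, soft, some, sugar, that, throw, tiny, true, water, which, word

31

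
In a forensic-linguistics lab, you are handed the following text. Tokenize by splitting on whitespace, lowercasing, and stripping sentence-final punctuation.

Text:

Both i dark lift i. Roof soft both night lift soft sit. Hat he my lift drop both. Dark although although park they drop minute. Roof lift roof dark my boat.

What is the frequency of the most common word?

Frequencies: lift:4, both:3, dark:3, roof:3, i:2, soft:2, my:2, drop:2, although:2, night:1, sit:1, hat:1, he:1, park:1, they:1, minute:1, boat:1
Most common: 'lift' with frequency 4.

4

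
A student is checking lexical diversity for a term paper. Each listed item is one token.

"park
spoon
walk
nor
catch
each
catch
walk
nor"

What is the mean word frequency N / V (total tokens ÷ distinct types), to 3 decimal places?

N = 9 tokens, V = 6 types.
Mean frequency = N / V = 9 / 6 = 1.500

1.500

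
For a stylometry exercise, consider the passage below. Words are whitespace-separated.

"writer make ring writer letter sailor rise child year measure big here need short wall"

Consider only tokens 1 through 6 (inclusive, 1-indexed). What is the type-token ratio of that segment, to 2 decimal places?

Segment tokens 1–6: writer, make, ring, writer, letter, sailor
Segment N = 6, segment V = 5.
TTR = 5 / 6 = 0.83

0.83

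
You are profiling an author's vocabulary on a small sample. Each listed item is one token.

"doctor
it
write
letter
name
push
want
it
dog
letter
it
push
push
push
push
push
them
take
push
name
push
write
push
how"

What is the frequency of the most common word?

9

Frequencies: push:9, it:3, write:2, letter:2, name:2, doctor:1, want:1, dog:1, them:1, take:1, how:1
Most common: 'push' with frequency 9.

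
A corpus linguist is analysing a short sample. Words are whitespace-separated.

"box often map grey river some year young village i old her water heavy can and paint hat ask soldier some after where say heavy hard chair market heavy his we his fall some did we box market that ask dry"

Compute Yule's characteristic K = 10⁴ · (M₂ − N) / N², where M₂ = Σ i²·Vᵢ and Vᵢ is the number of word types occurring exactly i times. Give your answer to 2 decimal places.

130.87

Frequencies: some:3, heavy:3, box:2, ask:2, market:2, his:2, we:2, often:1, map:1, grey:1, river:1, year:1, young:1, village:1, i:1, old:1, her:1, water:1, can:1, and:1, … (12 more, each freq 1)
N = 41. Frequency spectrum: V_1=25, V_2=5, V_3=2
M₂ = 1²·25 + 2²·5 + 3²·2 = 63
K = 10000 × (63 − 41) / 41² = 130.87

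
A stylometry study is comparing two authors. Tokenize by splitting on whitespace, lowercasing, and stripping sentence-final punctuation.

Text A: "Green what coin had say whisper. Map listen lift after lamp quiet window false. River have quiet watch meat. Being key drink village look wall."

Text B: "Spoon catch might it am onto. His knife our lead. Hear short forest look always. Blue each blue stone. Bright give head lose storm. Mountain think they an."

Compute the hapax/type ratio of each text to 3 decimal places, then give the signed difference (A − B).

A: hapax=23, V=24, ratio=0.958
B: hapax=26, V=27, ratio=0.963
Difference = 0.958 − 0.963 = -0.005

-0.005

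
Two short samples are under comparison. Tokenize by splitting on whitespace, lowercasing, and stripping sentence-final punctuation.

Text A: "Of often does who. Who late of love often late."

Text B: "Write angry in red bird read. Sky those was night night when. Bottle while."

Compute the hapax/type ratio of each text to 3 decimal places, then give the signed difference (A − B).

-0.590

A: hapax=2, V=6, ratio=0.333
B: hapax=12, V=13, ratio=0.923
Difference = 0.333 − 0.923 = -0.590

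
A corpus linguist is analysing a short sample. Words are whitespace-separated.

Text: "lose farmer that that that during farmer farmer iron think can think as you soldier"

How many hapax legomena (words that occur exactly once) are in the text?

Frequencies: farmer:3, that:3, think:2, lose:1, during:1, iron:1, can:1, as:1, you:1, soldier:1
Hapax (freq=1): as, can, during, iron, lose, soldier, you

7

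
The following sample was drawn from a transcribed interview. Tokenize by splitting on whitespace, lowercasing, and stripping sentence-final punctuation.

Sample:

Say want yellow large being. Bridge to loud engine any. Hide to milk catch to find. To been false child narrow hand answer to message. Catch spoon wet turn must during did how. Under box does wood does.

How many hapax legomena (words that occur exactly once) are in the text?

Frequencies: to:5, catch:2, does:2, say:1, want:1, yellow:1, large:1, being:1, bridge:1, loud:1, engine:1, any:1, hide:1, milk:1, find:1, been:1, false:1, child:1, narrow:1, hand:1, … (12 more, each freq 1)
Hapax (freq=1): answer, any, been, being, box, bridge, child, did, during, engine, false, find, hand, hide, how, large, loud, message, milk, must, narrow, say, spoon, turn, under, want, wet, wood, yellow

29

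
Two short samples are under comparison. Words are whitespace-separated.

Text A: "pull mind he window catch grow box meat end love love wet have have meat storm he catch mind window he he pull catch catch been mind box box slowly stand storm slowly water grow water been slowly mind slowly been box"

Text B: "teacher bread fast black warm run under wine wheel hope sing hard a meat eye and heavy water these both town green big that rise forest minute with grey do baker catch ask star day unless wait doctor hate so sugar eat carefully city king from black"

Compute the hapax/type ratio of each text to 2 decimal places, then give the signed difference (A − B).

-0.80

A: hapax=3, V=17, ratio=0.18
B: hapax=45, V=46, ratio=0.98
Difference = 0.18 − 0.98 = -0.80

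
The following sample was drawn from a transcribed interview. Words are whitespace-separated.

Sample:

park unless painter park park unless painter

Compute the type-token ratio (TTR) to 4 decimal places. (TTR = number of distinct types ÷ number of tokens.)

0.4286

N = 7 tokens, V = 3 types.
TTR = V / N = 3 / 7 = 0.4286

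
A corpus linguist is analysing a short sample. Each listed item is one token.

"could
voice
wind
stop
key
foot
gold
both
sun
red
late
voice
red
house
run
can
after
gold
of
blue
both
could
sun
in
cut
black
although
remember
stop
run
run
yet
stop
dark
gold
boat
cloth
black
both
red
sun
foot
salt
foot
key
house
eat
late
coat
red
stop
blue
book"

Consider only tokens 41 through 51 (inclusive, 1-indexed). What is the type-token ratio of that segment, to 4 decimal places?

0.9091

Segment tokens 41–51: sun, foot, salt, foot, key, house, eat, late, coat, red, stop
Segment N = 11, segment V = 10.
TTR = 10 / 11 = 0.9091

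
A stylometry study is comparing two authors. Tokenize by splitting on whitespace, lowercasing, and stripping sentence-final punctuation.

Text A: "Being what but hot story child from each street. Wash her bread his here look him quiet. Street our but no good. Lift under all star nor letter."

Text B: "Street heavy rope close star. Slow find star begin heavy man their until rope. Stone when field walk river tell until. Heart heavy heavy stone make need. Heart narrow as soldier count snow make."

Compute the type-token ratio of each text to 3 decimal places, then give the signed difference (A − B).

0.194

TTR(A) = 26/28 = 0.929
TTR(B) = 25/34 = 0.735
Difference = 0.929 − 0.735 = 0.194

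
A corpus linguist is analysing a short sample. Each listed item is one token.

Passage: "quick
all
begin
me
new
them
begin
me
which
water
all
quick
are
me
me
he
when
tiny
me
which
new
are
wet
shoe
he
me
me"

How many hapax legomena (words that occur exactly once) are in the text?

6

Frequencies: me:7, quick:2, all:2, begin:2, new:2, which:2, are:2, he:2, them:1, water:1, when:1, tiny:1, wet:1, shoe:1
Hapax (freq=1): shoe, them, tiny, water, wet, when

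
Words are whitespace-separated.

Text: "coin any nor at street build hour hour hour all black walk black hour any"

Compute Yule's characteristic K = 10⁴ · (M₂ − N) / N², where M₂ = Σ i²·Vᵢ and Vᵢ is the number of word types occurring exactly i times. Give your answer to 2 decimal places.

Frequencies: hour:4, any:2, black:2, coin:1, nor:1, at:1, street:1, build:1, all:1, walk:1
N = 15. Frequency spectrum: V_1=7, V_2=2, V_4=1
M₂ = 1²·7 + 2²·2 + 4²·1 = 31
K = 10000 × (31 − 15) / 15² = 711.11

711.11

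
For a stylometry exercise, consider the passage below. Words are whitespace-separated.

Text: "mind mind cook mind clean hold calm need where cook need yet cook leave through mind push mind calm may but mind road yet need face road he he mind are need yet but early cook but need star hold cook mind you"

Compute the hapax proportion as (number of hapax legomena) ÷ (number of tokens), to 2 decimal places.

Frequencies: mind:8, cook:5, need:5, yet:3, but:3, hold:2, calm:2, road:2, he:2, clean:1, where:1, leave:1, through:1, push:1, may:1, face:1, are:1, early:1, star:1, you:1
Hapax count = 11; token count = 43.
Ratio = 11 / 43 = 0.26

0.26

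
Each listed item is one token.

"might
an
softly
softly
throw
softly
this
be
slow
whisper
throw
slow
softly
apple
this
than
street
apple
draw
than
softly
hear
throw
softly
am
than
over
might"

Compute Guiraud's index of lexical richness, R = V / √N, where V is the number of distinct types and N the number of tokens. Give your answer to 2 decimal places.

N = 28, V = 15.
√N = 5.291503
R = 15 / 5.291503 = 2.83

2.83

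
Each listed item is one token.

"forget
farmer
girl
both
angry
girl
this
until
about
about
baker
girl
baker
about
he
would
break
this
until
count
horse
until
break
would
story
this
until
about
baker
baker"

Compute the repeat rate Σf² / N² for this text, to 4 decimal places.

0.0911

Frequencies: until:4, about:4, baker:4, girl:3, this:3, would:2, break:2, forget:1, farmer:1, both:1, angry:1, he:1, count:1, horse:1, story:1
Σf² = 82; N² = 900
Repeat rate = 82 / 900 = 0.0911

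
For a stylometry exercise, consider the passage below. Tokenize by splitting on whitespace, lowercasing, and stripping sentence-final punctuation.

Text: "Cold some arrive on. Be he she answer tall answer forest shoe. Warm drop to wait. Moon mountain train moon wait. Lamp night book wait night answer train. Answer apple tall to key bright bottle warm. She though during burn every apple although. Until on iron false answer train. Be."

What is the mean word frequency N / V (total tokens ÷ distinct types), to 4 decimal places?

1.5152

N = 50 tokens, V = 33 types.
Mean frequency = N / V = 50 / 33 = 1.5152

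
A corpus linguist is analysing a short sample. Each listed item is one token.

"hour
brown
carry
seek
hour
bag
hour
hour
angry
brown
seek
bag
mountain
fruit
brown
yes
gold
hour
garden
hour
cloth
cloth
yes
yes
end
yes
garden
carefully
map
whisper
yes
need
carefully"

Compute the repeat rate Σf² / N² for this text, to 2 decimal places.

0.09

Frequencies: hour:6, yes:5, brown:3, seek:2, bag:2, garden:2, cloth:2, carefully:2, carry:1, angry:1, mountain:1, fruit:1, gold:1, end:1, map:1, whisper:1, need:1
Σf² = 99; N² = 1089
Repeat rate = 99 / 1089 = 0.09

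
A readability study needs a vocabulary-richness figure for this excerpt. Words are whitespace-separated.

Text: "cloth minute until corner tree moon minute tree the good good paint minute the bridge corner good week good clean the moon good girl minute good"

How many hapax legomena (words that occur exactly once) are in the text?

Frequencies: good:6, minute:4, the:3, corner:2, tree:2, moon:2, cloth:1, until:1, paint:1, bridge:1, week:1, clean:1, girl:1
Hapax (freq=1): bridge, clean, cloth, girl, paint, until, week

7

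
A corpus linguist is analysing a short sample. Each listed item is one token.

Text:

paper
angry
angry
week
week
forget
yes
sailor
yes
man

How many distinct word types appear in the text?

7

Distinct types: {angry, forget, man, paper, sailor, week, yes}
V = 7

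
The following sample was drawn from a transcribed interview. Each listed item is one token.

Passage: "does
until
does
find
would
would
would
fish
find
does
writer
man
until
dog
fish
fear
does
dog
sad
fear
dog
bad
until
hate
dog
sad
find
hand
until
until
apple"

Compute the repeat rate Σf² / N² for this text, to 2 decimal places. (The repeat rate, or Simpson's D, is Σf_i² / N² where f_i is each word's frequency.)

Frequencies: until:5, does:4, dog:4, find:3, would:3, fish:2, fear:2, sad:2, writer:1, man:1, bad:1, hate:1, hand:1, apple:1
Σf² = 93; N² = 961
Repeat rate = 93 / 961 = 0.10

0.10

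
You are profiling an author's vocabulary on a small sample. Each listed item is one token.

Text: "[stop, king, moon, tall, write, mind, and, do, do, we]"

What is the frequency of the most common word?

Frequencies: do:2, stop:1, king:1, moon:1, tall:1, write:1, mind:1, and:1, we:1
Most common: 'do' with frequency 2.

2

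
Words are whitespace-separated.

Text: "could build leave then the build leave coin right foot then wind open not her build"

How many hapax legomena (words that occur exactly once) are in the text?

9

Frequencies: build:3, leave:2, then:2, could:1, the:1, coin:1, right:1, foot:1, wind:1, open:1, not:1, her:1
Hapax (freq=1): coin, could, foot, her, not, open, right, the, wind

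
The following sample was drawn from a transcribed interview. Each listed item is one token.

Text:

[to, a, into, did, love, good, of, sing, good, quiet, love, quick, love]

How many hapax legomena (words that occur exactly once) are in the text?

Frequencies: love:3, good:2, to:1, a:1, into:1, did:1, of:1, sing:1, quiet:1, quick:1
Hapax (freq=1): a, did, into, of, quick, quiet, sing, to

8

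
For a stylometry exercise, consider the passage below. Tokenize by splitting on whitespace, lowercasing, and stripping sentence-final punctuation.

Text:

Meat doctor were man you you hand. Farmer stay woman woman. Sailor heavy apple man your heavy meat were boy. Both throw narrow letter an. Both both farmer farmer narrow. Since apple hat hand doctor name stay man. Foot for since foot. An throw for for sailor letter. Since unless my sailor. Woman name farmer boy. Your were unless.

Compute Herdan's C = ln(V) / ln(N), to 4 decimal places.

N = 59, V = 26.
ln(V) = 3.258097, ln(N) = 4.077537
C = 3.258097 / 4.077537 = 0.7990

0.7990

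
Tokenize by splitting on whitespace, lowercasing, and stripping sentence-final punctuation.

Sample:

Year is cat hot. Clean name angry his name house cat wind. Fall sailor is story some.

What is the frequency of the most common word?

Frequencies: is:2, cat:2, name:2, year:1, hot:1, clean:1, angry:1, his:1, house:1, wind:1, fall:1, sailor:1, story:1, some:1
Most common: 'is' with frequency 2.

2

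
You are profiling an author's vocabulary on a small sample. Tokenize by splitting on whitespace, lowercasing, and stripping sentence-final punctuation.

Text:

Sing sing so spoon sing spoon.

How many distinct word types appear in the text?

Distinct types: {sing, so, spoon}
V = 3

3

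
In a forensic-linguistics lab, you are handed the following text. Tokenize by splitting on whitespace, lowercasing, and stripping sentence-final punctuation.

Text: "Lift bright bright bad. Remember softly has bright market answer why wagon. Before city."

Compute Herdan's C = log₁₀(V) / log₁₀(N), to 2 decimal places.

0.94

N = 14, V = 12.
log₁₀(V) = 1.079181, log₁₀(N) = 1.146128
C = 1.079181 / 1.146128 = 0.94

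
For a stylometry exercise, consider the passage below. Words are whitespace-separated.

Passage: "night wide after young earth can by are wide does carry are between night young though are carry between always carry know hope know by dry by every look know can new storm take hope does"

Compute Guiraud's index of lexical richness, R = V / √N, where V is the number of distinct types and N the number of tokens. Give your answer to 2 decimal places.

N = 36, V = 21.
√N = 6.000000
R = 21 / 6.000000 = 3.50

3.50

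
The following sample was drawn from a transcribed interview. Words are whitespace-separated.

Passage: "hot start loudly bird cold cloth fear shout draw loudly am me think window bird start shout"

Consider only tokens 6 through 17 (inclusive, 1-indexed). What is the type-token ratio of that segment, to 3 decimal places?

Segment tokens 6–17: cloth, fear, shout, draw, loudly, am, me, think, window, bird, start, shout
Segment N = 12, segment V = 11.
TTR = 11 / 12 = 0.917

0.917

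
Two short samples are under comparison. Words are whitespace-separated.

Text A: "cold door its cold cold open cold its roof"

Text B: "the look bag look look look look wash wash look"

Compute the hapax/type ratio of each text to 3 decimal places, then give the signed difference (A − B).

0.100

A: hapax=3, V=5, ratio=0.600
B: hapax=2, V=4, ratio=0.500
Difference = 0.600 − 0.500 = 0.100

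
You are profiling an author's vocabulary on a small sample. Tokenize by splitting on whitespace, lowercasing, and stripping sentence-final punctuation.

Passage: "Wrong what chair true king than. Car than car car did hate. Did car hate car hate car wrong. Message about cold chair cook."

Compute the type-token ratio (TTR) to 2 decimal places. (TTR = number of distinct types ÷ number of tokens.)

0.54

N = 24 tokens, V = 13 types.
TTR = V / N = 13 / 24 = 0.54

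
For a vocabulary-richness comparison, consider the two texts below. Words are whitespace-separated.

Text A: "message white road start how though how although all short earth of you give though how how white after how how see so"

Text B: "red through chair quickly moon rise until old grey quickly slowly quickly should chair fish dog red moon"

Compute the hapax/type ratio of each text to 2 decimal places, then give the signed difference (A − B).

0.12

A: hapax=13, V=16, ratio=0.81
B: hapax=9, V=13, ratio=0.69
Difference = 0.81 − 0.69 = 0.12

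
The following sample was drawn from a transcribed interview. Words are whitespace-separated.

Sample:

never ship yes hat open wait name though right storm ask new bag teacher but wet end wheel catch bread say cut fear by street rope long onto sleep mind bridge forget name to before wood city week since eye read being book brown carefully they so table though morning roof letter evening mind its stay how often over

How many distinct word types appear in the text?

56

Distinct types: {ask, bag, before, being, book, bread, bridge, brown, but, by, carefully, catch, city, cut, end, evening, eye, fear, forget, hat, how, its, letter, long, mind, morning, name, never, new, often, onto, open, over, read, right, roof, rope, say, ship, since, sleep, so, stay, storm, street, table, teacher, they, though, to, wait, week, wet, wheel, wood, yes}
V = 56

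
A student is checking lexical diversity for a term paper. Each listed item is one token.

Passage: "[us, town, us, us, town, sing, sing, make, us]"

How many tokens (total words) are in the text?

Tokens: us, town, us, us, town, sing, sing, make, us
N = 9

9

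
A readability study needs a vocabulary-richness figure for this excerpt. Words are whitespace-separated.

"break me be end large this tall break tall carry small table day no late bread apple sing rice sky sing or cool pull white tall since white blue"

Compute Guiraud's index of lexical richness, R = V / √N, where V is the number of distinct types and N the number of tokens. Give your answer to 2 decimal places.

N = 29, V = 24.
√N = 5.385165
R = 24 / 5.385165 = 4.46

4.46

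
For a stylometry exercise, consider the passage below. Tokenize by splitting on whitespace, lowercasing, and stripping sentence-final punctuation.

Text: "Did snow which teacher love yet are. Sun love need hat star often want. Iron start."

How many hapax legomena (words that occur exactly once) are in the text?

Frequencies: love:2, did:1, snow:1, which:1, teacher:1, yet:1, are:1, sun:1, need:1, hat:1, star:1, often:1, want:1, iron:1, start:1
Hapax (freq=1): are, did, hat, iron, need, often, snow, star, start, sun, teacher, want, which, yet

14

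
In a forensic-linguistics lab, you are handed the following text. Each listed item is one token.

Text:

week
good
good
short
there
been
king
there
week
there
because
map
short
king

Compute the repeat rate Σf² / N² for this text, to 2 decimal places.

Frequencies: there:3, week:2, good:2, short:2, king:2, been:1, because:1, map:1
Σf² = 28; N² = 196
Repeat rate = 28 / 196 = 0.14

0.14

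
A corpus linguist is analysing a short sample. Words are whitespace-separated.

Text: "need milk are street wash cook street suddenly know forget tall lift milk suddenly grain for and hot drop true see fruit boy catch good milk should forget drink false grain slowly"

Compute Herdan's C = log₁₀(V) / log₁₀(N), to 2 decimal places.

0.94

N = 32, V = 26.
log₁₀(V) = 1.414973, log₁₀(N) = 1.505150
C = 1.414973 / 1.505150 = 0.94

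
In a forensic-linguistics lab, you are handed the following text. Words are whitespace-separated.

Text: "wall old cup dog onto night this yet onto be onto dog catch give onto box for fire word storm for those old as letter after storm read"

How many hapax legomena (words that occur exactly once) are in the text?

16

Frequencies: onto:4, old:2, dog:2, for:2, storm:2, wall:1, cup:1, night:1, this:1, yet:1, be:1, catch:1, give:1, box:1, fire:1, word:1, those:1, as:1, letter:1, after:1, … (1 more, each freq 1)
Hapax (freq=1): after, as, be, box, catch, cup, fire, give, letter, night, read, this, those, wall, word, yet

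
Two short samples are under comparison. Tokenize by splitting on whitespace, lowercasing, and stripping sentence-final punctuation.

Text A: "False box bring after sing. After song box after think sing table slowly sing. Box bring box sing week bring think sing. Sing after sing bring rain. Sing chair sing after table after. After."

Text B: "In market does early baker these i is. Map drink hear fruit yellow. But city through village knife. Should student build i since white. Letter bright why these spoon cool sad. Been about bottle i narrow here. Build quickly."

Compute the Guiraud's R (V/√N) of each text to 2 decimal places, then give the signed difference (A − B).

A: V=12, N=34, R=2.06
B: V=35, N=39, R=5.60
Difference = 2.06 − 5.60 = -3.54

-3.54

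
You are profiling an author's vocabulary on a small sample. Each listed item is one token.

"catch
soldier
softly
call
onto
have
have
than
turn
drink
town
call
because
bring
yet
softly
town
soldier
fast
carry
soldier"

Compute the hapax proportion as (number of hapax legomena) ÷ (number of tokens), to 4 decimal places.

Frequencies: soldier:3, softly:2, call:2, have:2, town:2, catch:1, onto:1, than:1, turn:1, drink:1, because:1, bring:1, yet:1, fast:1, carry:1
Hapax count = 10; token count = 21.
Ratio = 10 / 21 = 0.4762

0.4762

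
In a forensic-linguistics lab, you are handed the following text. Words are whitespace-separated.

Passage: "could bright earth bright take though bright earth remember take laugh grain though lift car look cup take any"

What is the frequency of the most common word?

3

Frequencies: bright:3, take:3, earth:2, though:2, could:1, remember:1, laugh:1, grain:1, lift:1, car:1, look:1, cup:1, any:1
Most common: 'bright' with frequency 3.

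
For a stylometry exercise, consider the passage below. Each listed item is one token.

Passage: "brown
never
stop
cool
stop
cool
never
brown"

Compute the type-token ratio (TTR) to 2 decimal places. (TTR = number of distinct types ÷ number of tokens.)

0.50

N = 8 tokens, V = 4 types.
TTR = V / N = 4 / 8 = 0.50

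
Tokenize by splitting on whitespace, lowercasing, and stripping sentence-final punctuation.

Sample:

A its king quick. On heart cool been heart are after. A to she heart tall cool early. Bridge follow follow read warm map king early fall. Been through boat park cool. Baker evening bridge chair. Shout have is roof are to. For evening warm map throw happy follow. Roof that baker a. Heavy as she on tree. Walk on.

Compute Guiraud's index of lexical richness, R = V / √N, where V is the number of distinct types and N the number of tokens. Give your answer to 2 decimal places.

N = 60, V = 38.
√N = 7.745967
R = 38 / 7.745967 = 4.91

4.91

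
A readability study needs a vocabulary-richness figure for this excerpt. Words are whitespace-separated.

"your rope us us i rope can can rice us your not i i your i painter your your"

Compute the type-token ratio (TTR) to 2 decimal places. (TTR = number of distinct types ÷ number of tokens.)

N = 19 tokens, V = 8 types.
TTR = V / N = 8 / 19 = 0.42

0.42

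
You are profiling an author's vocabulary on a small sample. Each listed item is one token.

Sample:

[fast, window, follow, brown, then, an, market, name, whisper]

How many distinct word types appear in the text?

9

Distinct types: {an, brown, fast, follow, market, name, then, whisper, window}
V = 9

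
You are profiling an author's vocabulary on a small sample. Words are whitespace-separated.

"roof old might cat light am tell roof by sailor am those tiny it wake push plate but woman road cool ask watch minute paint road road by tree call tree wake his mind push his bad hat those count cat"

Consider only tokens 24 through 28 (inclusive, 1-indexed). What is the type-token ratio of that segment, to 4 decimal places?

0.8000

Segment tokens 24–28: minute, paint, road, road, by
Segment N = 5, segment V = 4.
TTR = 4 / 5 = 0.8000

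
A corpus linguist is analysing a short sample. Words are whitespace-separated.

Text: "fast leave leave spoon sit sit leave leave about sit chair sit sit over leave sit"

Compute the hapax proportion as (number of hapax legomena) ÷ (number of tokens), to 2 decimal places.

0.31

Frequencies: sit:6, leave:5, fast:1, spoon:1, about:1, chair:1, over:1
Hapax count = 5; token count = 16.
Ratio = 5 / 16 = 0.31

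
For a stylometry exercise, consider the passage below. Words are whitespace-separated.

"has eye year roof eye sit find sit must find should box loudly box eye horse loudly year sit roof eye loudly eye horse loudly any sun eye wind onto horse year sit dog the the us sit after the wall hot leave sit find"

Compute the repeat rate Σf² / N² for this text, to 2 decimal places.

Frequencies: eye:6, sit:6, loudly:4, year:3, find:3, horse:3, the:3, roof:2, box:2, has:1, must:1, should:1, any:1, sun:1, wind:1, onto:1, dog:1, us:1, after:1, wall:1, … (2 more, each freq 1)
Σf² = 145; N² = 2025
Repeat rate = 145 / 2025 = 0.07

0.07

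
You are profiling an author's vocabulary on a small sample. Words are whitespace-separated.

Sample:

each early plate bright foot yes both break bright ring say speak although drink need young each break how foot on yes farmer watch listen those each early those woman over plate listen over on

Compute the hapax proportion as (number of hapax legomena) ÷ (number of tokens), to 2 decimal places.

Frequencies: each:3, early:2, plate:2, bright:2, foot:2, yes:2, break:2, on:2, listen:2, those:2, over:2, both:1, ring:1, say:1, speak:1, although:1, drink:1, need:1, young:1, how:1, … (3 more, each freq 1)
Hapax count = 12; token count = 35.
Ratio = 12 / 35 = 0.34

0.34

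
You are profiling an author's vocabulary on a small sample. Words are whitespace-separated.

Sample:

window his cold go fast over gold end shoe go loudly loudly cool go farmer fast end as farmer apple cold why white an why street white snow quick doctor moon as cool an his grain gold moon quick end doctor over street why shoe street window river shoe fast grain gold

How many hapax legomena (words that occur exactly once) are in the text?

Frequencies: go:3, fast:3, gold:3, end:3, shoe:3, why:3, street:3, window:2, his:2, cold:2, over:2, loudly:2, cool:2, farmer:2, as:2, white:2, an:2, quick:2, doctor:2, moon:2, grain:2, apple:1, snow:1, river:1
Hapax (freq=1): apple, river, snow

3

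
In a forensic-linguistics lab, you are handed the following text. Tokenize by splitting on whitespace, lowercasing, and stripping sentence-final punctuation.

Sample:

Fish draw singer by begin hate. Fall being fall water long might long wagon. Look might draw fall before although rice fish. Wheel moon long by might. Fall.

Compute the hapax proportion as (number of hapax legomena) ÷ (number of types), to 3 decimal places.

0.667

Frequencies: fall:4, long:3, might:3, fish:2, draw:2, by:2, singer:1, begin:1, hate:1, being:1, water:1, wagon:1, look:1, before:1, although:1, rice:1, wheel:1, moon:1
Hapax count = 12; type count = 18.
Ratio = 12 / 18 = 0.667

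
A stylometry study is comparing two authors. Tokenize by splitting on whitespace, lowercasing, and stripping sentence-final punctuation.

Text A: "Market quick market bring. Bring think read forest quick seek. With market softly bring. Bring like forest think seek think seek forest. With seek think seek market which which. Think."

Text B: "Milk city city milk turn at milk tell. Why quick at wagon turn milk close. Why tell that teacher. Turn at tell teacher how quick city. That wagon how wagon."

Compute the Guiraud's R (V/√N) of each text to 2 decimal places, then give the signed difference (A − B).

-0.18

A: V=11, N=30, R=2.01
B: V=12, N=30, R=2.19
Difference = 2.01 − 2.19 = -0.18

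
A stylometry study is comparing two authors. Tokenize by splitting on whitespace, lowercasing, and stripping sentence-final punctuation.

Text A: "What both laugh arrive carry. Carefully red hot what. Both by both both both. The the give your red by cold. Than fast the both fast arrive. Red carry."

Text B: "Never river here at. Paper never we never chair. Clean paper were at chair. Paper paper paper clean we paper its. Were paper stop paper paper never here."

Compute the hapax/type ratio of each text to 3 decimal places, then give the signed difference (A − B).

A: hapax=7, V=15, ratio=0.467
B: hapax=3, V=11, ratio=0.273
Difference = 0.467 − 0.273 = 0.194

0.194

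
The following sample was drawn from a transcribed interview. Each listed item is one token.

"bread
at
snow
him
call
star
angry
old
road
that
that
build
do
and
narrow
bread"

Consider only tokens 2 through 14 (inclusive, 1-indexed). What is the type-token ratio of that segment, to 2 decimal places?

Segment tokens 2–14: at, snow, him, call, star, angry, old, road, that, that, build, do, and
Segment N = 13, segment V = 12.
TTR = 12 / 13 = 0.92

0.92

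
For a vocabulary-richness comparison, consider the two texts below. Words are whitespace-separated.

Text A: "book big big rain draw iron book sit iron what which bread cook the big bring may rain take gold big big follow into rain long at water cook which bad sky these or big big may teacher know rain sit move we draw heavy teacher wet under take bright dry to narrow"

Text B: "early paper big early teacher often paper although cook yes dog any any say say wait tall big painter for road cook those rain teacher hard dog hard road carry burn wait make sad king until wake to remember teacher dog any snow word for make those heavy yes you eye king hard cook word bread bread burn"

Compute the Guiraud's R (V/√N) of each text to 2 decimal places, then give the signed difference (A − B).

0.35

A: V=35, N=53, R=4.81
B: V=34, N=58, R=4.46
Difference = 4.81 − 4.46 = 0.35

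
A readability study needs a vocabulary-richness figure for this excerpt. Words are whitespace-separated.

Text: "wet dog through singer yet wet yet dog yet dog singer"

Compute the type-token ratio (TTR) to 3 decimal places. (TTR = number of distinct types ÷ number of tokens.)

0.455

N = 11 tokens, V = 5 types.
TTR = V / N = 5 / 11 = 0.455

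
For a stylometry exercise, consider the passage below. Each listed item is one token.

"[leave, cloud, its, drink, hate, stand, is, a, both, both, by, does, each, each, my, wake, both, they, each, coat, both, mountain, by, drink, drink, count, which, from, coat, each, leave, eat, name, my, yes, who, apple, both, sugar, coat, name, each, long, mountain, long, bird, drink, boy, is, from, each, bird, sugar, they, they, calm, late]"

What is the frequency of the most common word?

6

Frequencies: each:6, both:5, drink:4, they:3, coat:3, leave:2, is:2, by:2, my:2, mountain:2, from:2, name:2, sugar:2, long:2, bird:2, cloud:1, its:1, hate:1, stand:1, a:1, … (11 more, each freq 1)
Most common: 'each' with frequency 6.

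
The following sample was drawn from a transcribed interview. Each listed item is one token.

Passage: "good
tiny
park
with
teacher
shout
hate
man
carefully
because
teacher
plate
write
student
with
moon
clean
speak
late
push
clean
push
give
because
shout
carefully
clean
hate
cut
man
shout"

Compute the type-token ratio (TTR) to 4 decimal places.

N = 31 tokens, V = 20 types.
TTR = V / N = 20 / 31 = 0.6452

0.6452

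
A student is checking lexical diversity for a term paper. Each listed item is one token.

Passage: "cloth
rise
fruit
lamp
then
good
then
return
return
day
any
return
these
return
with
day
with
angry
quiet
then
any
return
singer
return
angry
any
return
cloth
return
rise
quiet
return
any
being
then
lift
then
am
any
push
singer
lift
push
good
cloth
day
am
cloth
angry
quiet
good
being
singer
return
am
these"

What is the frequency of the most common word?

10

Frequencies: return:10, then:5, any:5, cloth:4, good:3, day:3, angry:3, quiet:3, singer:3, am:3, rise:2, these:2, with:2, being:2, lift:2, push:2, fruit:1, lamp:1
Most common: 'return' with frequency 10.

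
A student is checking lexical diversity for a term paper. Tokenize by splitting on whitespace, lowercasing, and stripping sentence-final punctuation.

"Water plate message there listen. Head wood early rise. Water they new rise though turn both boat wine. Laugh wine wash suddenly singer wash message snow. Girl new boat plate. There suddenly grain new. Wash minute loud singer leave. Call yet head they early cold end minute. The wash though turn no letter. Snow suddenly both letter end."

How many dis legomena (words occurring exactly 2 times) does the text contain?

18

Frequencies: wash:4, new:3, suddenly:3, water:2, plate:2, message:2, there:2, head:2, early:2, rise:2, they:2, though:2, turn:2, both:2, boat:2, wine:2, singer:2, snow:2, minute:2, end:2, letter:2, listen:1, wood:1, laugh:1, girl:1, grain:1, loud:1, leave:1, call:1, yet:1, cold:1, the:1, no:1
Words with frequency 2: boat, both, early, end, head, letter, message, minute, plate, rise, singer, snow, there, they, though, turn, water, wine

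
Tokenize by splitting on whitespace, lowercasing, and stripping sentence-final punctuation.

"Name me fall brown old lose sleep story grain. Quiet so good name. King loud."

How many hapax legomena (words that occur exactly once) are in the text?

13

Frequencies: name:2, me:1, fall:1, brown:1, old:1, lose:1, sleep:1, story:1, grain:1, quiet:1, so:1, good:1, king:1, loud:1
Hapax (freq=1): brown, fall, good, grain, king, lose, loud, me, old, quiet, sleep, so, story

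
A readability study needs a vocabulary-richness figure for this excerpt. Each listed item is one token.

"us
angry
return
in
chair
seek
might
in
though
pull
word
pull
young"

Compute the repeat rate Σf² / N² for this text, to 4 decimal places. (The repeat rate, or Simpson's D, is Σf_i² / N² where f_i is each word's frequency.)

Frequencies: in:2, pull:2, us:1, angry:1, return:1, chair:1, seek:1, might:1, though:1, word:1, young:1
Σf² = 17; N² = 169
Repeat rate = 17 / 169 = 0.1006

0.1006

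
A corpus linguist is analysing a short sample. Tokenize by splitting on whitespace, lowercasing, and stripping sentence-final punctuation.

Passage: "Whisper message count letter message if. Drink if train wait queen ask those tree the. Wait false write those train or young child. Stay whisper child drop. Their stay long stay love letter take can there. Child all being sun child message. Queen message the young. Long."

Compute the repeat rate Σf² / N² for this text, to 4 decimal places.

Frequencies: message:4, child:4, stay:3, whisper:2, letter:2, if:2, train:2, wait:2, queen:2, those:2, the:2, young:2, long:2, count:1, drink:1, ask:1, tree:1, false:1, write:1, or:1, … (9 more, each freq 1)
Σf² = 97; N² = 2209
Repeat rate = 97 / 2209 = 0.0439

0.0439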